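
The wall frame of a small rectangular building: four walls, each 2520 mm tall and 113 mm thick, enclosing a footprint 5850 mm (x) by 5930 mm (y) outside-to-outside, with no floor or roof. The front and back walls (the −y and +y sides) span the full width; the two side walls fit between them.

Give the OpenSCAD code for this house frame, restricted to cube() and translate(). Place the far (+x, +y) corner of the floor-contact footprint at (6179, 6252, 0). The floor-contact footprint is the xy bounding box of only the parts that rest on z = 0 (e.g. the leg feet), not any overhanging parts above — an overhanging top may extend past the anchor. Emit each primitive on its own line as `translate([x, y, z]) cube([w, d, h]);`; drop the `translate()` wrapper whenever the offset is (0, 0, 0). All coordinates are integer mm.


translate([329, 322, 0]) cube([5850, 113, 2520]);
translate([329, 6139, 0]) cube([5850, 113, 2520]);
translate([329, 435, 0]) cube([113, 5704, 2520]);
translate([6066, 435, 0]) cube([113, 5704, 2520]);


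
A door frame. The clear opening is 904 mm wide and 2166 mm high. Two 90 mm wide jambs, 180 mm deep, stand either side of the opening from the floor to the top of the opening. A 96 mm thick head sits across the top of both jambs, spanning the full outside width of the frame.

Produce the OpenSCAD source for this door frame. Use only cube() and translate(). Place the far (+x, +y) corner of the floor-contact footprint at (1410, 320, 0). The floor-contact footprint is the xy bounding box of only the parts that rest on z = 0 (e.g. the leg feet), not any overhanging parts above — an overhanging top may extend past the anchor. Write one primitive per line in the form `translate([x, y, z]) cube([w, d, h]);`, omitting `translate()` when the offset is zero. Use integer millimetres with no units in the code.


translate([326, 140, 0]) cube([90, 180, 2166]);
translate([1320, 140, 0]) cube([90, 180, 2166]);
translate([326, 140, 2166]) cube([1084, 180, 96]);


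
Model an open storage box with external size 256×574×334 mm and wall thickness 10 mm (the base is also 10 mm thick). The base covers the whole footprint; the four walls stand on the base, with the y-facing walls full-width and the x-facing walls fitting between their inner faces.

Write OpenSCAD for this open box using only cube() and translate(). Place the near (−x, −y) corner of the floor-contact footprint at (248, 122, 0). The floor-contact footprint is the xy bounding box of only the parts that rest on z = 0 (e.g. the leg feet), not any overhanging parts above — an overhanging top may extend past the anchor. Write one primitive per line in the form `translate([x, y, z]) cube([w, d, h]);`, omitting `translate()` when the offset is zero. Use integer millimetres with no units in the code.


translate([248, 122, 0]) cube([256, 574, 10]);
translate([248, 122, 10]) cube([256, 10, 324]);
translate([248, 686, 10]) cube([256, 10, 324]);
translate([248, 132, 10]) cube([10, 554, 324]);
translate([494, 132, 10]) cube([10, 554, 324]);


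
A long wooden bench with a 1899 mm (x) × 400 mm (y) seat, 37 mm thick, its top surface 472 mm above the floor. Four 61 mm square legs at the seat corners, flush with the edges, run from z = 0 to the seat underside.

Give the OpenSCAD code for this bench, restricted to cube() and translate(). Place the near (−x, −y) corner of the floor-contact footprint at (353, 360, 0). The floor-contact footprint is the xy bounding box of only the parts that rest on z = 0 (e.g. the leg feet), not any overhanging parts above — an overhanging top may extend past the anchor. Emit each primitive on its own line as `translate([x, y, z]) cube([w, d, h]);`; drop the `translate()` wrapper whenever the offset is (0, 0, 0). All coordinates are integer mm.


translate([353, 360, 435]) cube([1899, 400, 37]);
translate([353, 360, 0]) cube([61, 61, 435]);
translate([353, 699, 0]) cube([61, 61, 435]);
translate([2191, 360, 0]) cube([61, 61, 435]);
translate([2191, 699, 0]) cube([61, 61, 435]);


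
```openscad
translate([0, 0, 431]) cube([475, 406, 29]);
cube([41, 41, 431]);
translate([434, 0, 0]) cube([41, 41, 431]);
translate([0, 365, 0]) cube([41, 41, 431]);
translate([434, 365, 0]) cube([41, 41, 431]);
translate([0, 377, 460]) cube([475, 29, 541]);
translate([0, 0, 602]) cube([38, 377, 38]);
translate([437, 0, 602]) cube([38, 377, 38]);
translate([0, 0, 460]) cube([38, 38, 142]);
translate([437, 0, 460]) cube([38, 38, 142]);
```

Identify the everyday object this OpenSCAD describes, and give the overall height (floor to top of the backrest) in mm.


A chair. The overall height is 1001 mm.

A slab on four corner posts with a tall panel at the back — a chair. The seat slab sits at z = 431 with thickness 29, and the 541 mm backrest starts at the seat top, so the overall height is 431 + 29 + 541 = 1001 mm.


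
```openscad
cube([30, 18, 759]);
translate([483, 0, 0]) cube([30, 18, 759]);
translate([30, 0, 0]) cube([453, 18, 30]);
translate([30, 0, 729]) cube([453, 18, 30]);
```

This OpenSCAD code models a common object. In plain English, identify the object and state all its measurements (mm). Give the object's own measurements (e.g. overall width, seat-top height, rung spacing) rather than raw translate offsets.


A rectangular picture frame lying in the x–z plane (depth along y). The opening is 453 mm wide (x) by 699 mm tall (z), surrounded by a border 30 mm wide on all four sides. The frame is 18 mm deep and is made of two full-height vertical stiles with two horizontal rails fitted between them.


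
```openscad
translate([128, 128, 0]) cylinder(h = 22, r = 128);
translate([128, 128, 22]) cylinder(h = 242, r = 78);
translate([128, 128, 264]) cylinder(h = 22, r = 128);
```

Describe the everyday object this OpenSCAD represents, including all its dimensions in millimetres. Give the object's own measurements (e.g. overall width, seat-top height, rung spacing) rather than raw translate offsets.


A spool: two coaxial disc flanges of radius 128 mm and thickness 22 mm, joined by a core cylinder of radius 78 mm and height 242 mm. The lower flange rests on z = 0 and the three cylinders share a vertical axis.


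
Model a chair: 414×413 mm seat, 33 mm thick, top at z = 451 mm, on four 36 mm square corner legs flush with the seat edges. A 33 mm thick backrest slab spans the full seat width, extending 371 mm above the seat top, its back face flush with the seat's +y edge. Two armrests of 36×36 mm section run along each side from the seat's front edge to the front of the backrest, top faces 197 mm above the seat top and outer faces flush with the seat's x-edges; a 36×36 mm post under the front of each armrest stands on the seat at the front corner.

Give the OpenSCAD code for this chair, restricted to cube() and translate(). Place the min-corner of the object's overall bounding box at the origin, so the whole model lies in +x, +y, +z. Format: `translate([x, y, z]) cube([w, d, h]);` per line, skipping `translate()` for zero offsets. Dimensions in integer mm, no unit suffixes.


// leg_h = 451 - 33 = 418
// arm post h = 197 - 36 = 161
translate([0, 0, 418]) cube([414, 413, 33]);
cube([36, 36, 418]);
translate([378, 0, 0]) cube([36, 36, 418]);
translate([0, 377, 0]) cube([36, 36, 418]);
translate([378, 377, 0]) cube([36, 36, 418]);
translate([0, 380, 451]) cube([414, 33, 371]);
translate([0, 0, 612]) cube([36, 380, 36]);
translate([378, 0, 612]) cube([36, 380, 36]);
translate([0, 0, 451]) cube([36, 36, 161]);
translate([378, 0, 451]) cube([36, 36, 161]);


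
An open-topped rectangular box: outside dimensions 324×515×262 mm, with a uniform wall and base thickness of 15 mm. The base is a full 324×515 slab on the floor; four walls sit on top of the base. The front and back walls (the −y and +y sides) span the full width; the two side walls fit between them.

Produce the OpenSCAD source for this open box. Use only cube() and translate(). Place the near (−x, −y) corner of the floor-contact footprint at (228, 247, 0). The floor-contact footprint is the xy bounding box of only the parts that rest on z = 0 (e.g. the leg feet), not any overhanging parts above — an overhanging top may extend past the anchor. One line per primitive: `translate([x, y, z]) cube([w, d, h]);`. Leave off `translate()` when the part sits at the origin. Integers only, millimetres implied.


translate([228, 247, 0]) cube([324, 515, 15]);
translate([228, 247, 15]) cube([324, 15, 247]);
translate([228, 747, 15]) cube([324, 15, 247]);
translate([228, 262, 15]) cube([15, 485, 247]);
translate([537, 262, 15]) cube([15, 485, 247]);


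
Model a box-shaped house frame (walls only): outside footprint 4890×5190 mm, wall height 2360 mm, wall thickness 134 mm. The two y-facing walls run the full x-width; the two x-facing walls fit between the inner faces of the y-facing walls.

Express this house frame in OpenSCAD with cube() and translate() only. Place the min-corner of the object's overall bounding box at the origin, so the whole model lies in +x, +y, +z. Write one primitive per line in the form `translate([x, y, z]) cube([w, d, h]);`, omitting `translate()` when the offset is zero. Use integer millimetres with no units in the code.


cube([4890, 134, 2360]);
translate([0, 5056, 0]) cube([4890, 134, 2360]);
translate([0, 134, 0]) cube([134, 4922, 2360]);
translate([4756, 134, 0]) cube([134, 4922, 2360]);


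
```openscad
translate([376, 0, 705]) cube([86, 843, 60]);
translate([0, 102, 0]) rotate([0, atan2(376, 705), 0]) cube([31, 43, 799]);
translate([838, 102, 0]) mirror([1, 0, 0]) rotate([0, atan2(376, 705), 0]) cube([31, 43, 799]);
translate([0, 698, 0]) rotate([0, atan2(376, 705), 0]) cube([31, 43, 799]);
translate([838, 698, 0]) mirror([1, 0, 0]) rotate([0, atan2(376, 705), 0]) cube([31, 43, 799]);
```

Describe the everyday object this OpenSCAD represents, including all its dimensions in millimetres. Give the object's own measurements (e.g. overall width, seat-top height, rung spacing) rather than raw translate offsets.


A sawhorse. A 86×843×60 mm beam (x, y, z) sits on two A-frame leg pairs. Each pair is two raked legs of 31×43 mm section (43 mm along y) splaying symmetrically in x. Each leg rises 705 mm vertically over 376 mm of horizontal reach and is 799 mm long along its own axis. Every leg's outer bottom edge rests on the floor and its outer top edge meets a bottom edge of the beam — the left legs (tilting toward +x) meet the beam's −x bottom edge, the right legs (their mirror images, tilting toward −x) meet its +x bottom edge — so the leg tops tuck under the beam, the beam's underside is 705 mm above the floor, and the feet are 838 mm apart outside-to-outside with the beam centred between them. The two leg pairs are set in 102 mm from either end of the beam.


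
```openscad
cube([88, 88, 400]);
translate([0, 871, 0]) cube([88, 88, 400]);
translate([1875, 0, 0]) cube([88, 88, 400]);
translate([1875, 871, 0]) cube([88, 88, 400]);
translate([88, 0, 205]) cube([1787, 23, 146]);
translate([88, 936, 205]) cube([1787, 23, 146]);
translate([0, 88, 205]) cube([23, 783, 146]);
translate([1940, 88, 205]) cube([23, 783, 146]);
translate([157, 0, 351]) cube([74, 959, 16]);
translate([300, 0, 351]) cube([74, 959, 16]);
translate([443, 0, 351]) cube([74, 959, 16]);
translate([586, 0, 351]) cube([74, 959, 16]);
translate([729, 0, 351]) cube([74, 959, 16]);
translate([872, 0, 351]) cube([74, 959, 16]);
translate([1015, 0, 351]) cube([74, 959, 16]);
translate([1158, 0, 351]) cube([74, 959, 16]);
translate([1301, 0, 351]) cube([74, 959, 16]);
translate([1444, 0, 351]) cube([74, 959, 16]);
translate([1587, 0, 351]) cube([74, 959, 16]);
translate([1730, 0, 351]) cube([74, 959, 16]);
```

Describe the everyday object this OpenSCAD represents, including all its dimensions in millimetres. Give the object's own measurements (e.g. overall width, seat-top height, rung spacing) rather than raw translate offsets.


A bed frame 1963 mm long (x) by 959 mm wide (y). Four 88×88 mm corner posts, 400 mm tall, at the corners of the footprint. Four rails of 23 mm thickness and 146 mm height run between adjacent posts with their undersides at z = 205 mm, their outer faces flush with the outside of the frame (the two x-running rails run between the posts' inner faces; the two y-running rails run between the posts' inner faces). 12 slats, each 74 mm wide (x) and 16 mm thick, lie across the top of the two x-running rails, running the full 959 mm width of the frame in y; along x they sit between the end posts with a 69 mm gap after the −x posts and between neighbouring slats, leaving 71 mm before the +x posts.


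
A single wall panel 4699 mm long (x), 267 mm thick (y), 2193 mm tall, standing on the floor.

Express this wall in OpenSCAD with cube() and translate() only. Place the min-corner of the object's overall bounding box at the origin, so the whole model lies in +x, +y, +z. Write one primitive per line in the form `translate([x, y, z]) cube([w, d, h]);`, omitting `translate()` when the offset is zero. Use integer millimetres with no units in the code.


cube([4699, 267, 2193]);


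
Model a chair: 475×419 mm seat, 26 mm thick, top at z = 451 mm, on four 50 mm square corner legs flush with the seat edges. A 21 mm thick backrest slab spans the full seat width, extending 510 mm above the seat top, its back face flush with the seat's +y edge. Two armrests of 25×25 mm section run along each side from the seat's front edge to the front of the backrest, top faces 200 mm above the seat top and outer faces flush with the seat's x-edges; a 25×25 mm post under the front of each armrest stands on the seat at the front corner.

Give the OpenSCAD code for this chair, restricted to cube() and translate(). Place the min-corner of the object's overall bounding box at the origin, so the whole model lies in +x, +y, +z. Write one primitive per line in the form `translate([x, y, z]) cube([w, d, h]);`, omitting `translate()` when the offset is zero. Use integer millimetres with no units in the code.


// leg_h = 451 - 26 = 425
// arm post h = 200 - 25 = 175
translate([0, 0, 425]) cube([475, 419, 26]);
cube([50, 50, 425]);
translate([425, 0, 0]) cube([50, 50, 425]);
translate([0, 369, 0]) cube([50, 50, 425]);
translate([425, 369, 0]) cube([50, 50, 425]);
translate([0, 398, 451]) cube([475, 21, 510]);
translate([0, 0, 626]) cube([25, 398, 25]);
translate([450, 0, 626]) cube([25, 398, 25]);
translate([0, 0, 451]) cube([25, 25, 175]);
translate([450, 0, 451]) cube([25, 25, 175]);


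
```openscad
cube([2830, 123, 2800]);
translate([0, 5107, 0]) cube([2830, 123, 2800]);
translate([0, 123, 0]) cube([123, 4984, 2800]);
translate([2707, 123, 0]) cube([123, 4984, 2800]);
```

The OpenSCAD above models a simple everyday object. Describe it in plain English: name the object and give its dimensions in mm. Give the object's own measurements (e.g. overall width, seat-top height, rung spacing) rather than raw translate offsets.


The wall frame of a small rectangular building: four walls, each 2800 mm tall and 123 mm thick, enclosing a footprint 2830 mm (x) by 5230 mm (y) outside-to-outside, with no floor or roof. The front and back walls (the −y and +y sides) span the full width; the two side walls fit between them.


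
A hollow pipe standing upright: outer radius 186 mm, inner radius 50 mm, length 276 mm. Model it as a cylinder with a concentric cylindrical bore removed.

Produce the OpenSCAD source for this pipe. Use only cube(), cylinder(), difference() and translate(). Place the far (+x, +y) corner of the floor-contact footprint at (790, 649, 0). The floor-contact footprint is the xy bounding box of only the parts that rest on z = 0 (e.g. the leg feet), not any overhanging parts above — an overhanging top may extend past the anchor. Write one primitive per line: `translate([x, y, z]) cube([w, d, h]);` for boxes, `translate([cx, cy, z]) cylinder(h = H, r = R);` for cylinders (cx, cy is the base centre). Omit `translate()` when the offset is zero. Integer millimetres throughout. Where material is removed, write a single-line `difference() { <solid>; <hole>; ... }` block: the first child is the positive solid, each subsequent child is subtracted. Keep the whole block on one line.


difference() { translate([604, 463, 0]) cylinder(h = 276, r = 186); translate([604, 463, 0]) cylinder(h = 276, r = 50); }


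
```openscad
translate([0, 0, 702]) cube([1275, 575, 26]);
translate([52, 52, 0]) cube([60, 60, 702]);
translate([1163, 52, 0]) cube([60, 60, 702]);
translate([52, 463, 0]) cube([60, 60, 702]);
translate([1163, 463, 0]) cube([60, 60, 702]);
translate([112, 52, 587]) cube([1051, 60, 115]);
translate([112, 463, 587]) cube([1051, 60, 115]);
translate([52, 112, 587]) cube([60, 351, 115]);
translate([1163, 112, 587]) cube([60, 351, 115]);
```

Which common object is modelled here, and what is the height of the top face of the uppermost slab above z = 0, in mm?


A table. The table height is 728 mm.

A 1275×575×26 slab sits at z = 702 on four 60 mm square posts — a table. The top surface is at 702 + 26 = 728 mm.


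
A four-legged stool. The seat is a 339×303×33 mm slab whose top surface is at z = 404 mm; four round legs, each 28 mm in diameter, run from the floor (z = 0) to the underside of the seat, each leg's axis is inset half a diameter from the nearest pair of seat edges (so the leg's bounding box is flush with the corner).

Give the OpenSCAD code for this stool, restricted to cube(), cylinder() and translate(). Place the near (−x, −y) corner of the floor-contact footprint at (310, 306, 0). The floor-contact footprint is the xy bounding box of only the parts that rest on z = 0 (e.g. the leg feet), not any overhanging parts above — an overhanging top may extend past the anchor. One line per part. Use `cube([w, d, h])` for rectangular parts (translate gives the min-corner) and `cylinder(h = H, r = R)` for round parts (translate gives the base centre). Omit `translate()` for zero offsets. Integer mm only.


translate([310, 306, 371]) cube([339, 303, 33]);
translate([324, 320, 0]) cylinder(h = 371, r = 14);
translate([635, 320, 0]) cylinder(h = 371, r = 14);
translate([324, 595, 0]) cylinder(h = 371, r = 14);
translate([635, 595, 0]) cylinder(h = 371, r = 14);


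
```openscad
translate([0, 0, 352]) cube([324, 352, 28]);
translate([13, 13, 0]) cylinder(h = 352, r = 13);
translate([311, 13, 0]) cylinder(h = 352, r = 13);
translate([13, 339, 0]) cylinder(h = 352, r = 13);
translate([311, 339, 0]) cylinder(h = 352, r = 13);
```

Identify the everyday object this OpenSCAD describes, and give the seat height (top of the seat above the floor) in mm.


A stool. The seat height is 380 mm.

A 324×352×28 slab at z = 352 on four corner cylinders — a stool. The seat top is 352 + 28 = 380 mm.


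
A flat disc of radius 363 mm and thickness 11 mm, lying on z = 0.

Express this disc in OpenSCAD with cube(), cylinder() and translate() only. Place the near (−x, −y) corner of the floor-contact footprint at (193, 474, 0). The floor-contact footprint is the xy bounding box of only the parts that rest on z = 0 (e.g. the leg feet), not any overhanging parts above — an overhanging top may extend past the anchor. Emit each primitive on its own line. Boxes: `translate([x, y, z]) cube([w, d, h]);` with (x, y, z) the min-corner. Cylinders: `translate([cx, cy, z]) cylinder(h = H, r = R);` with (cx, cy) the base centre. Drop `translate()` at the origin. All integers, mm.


translate([556, 837, 0]) cylinder(h = 11, r = 363);


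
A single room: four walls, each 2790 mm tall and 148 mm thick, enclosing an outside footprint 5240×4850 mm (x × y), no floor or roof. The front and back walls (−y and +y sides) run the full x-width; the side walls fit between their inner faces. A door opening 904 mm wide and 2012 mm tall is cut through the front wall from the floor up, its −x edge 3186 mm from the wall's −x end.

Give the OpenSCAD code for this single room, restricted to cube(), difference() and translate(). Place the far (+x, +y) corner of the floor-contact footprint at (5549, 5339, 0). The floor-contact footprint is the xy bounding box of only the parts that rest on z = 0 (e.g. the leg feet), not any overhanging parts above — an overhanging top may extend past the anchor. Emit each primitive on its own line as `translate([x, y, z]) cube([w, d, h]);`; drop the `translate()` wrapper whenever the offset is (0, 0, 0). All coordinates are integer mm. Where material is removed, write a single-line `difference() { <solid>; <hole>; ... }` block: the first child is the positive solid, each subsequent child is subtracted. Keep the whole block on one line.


difference() { translate([309, 489, 0]) cube([5240, 148, 2790]); translate([3495, 489, 0]) cube([904, 148, 2012]); }
translate([309, 5191, 0]) cube([5240, 148, 2790]);
translate([309, 637, 0]) cube([148, 4554, 2790]);
translate([5401, 637, 0]) cube([148, 4554, 2790]);


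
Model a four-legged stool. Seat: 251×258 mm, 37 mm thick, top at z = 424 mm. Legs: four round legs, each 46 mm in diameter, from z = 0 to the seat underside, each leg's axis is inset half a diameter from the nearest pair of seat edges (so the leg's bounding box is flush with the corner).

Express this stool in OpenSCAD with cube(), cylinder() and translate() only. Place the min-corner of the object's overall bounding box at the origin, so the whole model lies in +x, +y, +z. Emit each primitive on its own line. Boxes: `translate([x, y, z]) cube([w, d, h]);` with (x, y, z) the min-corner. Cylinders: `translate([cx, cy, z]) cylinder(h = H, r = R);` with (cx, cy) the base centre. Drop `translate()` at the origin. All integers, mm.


translate([0, 0, 387]) cube([251, 258, 37]);
translate([23, 23, 0]) cylinder(h = 387, r = 23);
translate([228, 23, 0]) cylinder(h = 387, r = 23);
translate([23, 235, 0]) cylinder(h = 387, r = 23);
translate([228, 235, 0]) cylinder(h = 387, r = 23);


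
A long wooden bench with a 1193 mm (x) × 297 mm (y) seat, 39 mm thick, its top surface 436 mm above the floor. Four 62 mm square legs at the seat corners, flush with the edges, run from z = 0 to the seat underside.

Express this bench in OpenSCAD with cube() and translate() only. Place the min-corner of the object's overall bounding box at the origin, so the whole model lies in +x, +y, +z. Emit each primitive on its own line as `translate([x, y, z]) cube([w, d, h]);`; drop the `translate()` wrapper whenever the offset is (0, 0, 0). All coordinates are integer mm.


translate([0, 0, 397]) cube([1193, 297, 39]);
cube([62, 62, 397]);
translate([0, 235, 0]) cube([62, 62, 397]);
translate([1131, 0, 0]) cube([62, 62, 397]);
translate([1131, 235, 0]) cube([62, 62, 397]);


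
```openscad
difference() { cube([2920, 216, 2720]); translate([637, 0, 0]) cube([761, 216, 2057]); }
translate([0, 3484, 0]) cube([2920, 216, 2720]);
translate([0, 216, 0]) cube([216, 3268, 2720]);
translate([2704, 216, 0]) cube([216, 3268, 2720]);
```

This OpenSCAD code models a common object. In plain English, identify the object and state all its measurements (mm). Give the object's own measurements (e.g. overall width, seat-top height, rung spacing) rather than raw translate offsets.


A single room: four walls, each 2720 mm tall and 216 mm thick, enclosing an outside footprint 2920×3700 mm (x × y), no floor or roof. The front and back walls (−y and +y sides) run the full x-width; the side walls fit between their inner faces. A door opening 761 mm wide and 2057 mm tall is cut through the front wall from the floor up, its −x edge 637 mm from the wall's −x end.


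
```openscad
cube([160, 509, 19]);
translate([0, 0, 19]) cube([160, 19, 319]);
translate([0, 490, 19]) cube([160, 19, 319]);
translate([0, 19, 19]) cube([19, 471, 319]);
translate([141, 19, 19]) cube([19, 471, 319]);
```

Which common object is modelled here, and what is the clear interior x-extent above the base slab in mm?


An open box. The internal width is 122 mm.

A 160×509 base slab with four walls standing on it — an open box. The base is 160 mm wide and the walls are 19 mm thick, so the internal width is 160 − 2 × 19 = 122 mm.


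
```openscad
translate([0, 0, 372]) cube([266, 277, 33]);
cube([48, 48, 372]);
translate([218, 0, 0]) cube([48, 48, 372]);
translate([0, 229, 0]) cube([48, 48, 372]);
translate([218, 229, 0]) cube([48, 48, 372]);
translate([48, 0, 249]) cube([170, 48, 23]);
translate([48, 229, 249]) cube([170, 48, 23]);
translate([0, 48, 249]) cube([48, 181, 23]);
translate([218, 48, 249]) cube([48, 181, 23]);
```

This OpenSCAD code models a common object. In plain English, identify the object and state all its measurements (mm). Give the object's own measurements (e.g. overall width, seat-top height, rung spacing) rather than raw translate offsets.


A simple wooden stool: a rectangular seat 266 mm (x) by 277 mm (y), 33 mm thick, top face at z = 405 mm, on four square legs, each 48×48 mm in cross-section. The legs rest on z = 0, each flush with a corner of the seat. Four stretchers, 48 mm wide and 23 mm tall, connect adjacent legs with their undersides at z = 249 mm, each running between the inner faces of the legs it joins and aligned with the legs' outer faces on the other axis.


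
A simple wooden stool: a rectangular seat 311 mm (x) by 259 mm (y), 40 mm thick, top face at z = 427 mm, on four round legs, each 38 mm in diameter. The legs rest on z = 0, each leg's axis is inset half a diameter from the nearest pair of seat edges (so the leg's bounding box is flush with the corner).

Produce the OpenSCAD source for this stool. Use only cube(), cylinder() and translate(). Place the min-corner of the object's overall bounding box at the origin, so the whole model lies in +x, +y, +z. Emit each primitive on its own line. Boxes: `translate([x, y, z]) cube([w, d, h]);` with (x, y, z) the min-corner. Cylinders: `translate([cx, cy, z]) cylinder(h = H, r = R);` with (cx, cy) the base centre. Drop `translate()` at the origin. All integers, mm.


// leg_h = 427 - 40 = 387
translate([0, 0, 387]) cube([311, 259, 40]);
translate([19, 19, 0]) cylinder(h = 387, r = 19);
translate([292, 19, 0]) cylinder(h = 387, r = 19);
translate([19, 240, 0]) cylinder(h = 387, r = 19);
translate([292, 240, 0]) cylinder(h = 387, r = 19);


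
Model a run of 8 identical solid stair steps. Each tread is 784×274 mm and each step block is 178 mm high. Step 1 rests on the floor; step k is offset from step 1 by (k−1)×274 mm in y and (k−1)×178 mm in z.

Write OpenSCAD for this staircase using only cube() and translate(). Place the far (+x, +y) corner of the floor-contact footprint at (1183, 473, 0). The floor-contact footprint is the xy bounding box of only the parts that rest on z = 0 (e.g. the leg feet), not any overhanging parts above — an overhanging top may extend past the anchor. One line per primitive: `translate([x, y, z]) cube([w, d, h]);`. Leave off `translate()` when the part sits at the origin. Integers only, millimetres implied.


translate([399, 199, 0]) cube([784, 274, 178]);
translate([399, 473, 178]) cube([784, 274, 178]);
translate([399, 747, 356]) cube([784, 274, 178]);
translate([399, 1021, 534]) cube([784, 274, 178]);
translate([399, 1295, 712]) cube([784, 274, 178]);
translate([399, 1569, 890]) cube([784, 274, 178]);
translate([399, 1843, 1068]) cube([784, 274, 178]);
translate([399, 2117, 1246]) cube([784, 274, 178]);


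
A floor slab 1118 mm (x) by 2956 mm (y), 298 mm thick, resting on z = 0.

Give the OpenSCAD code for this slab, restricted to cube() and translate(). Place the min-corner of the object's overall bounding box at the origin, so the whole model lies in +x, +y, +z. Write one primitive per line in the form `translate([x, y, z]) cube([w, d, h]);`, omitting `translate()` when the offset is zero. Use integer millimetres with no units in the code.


cube([1118, 2956, 298]);


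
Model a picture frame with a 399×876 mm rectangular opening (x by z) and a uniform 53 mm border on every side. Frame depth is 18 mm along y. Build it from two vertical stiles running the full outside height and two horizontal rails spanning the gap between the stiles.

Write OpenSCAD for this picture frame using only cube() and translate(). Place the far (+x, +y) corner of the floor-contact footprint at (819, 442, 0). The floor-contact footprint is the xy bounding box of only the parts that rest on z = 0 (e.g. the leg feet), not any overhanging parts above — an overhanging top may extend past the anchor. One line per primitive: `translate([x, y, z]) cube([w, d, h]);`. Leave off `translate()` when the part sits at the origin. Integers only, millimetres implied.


translate([314, 424, 0]) cube([53, 18, 982]);
translate([766, 424, 0]) cube([53, 18, 982]);
translate([367, 424, 0]) cube([399, 18, 53]);
translate([367, 424, 929]) cube([399, 18, 53]);


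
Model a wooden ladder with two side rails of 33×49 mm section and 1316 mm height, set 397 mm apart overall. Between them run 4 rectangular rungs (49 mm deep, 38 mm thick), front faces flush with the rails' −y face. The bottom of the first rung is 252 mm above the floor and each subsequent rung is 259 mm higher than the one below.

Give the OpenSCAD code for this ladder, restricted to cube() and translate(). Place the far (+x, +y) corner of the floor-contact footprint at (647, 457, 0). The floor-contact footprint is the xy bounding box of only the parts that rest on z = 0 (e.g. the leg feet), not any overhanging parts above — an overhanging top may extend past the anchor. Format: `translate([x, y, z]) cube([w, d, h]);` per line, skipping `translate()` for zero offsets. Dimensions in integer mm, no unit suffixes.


// rung span = 397 - 2*33 = 331
// rung[k] z = 252 + k*259
translate([250, 408, 0]) cube([33, 49, 1316]);
translate([614, 408, 0]) cube([33, 49, 1316]);
translate([283, 408, 252]) cube([331, 49, 38]);
translate([283, 408, 511]) cube([331, 49, 38]);
translate([283, 408, 770]) cube([331, 49, 38]);
translate([283, 408, 1029]) cube([331, 49, 38]);


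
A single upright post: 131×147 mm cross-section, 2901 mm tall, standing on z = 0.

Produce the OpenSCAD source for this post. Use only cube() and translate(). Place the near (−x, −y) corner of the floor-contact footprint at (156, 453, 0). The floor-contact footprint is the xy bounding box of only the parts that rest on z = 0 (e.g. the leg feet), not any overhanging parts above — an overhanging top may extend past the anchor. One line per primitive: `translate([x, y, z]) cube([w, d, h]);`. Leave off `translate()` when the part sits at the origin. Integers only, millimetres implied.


translate([156, 453, 0]) cube([131, 147, 2901]);


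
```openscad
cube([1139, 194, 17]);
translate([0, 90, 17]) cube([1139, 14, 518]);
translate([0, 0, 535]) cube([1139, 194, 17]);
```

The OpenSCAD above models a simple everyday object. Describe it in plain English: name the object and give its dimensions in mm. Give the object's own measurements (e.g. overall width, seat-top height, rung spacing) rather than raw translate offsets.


An I-beam lying along x, 1139 mm long. Overall section height 552 mm. Two flanges 194 mm wide (y) and 17 mm thick, one on the floor and one at the top; a web 14 mm thick runs between them, centred on the flange width.


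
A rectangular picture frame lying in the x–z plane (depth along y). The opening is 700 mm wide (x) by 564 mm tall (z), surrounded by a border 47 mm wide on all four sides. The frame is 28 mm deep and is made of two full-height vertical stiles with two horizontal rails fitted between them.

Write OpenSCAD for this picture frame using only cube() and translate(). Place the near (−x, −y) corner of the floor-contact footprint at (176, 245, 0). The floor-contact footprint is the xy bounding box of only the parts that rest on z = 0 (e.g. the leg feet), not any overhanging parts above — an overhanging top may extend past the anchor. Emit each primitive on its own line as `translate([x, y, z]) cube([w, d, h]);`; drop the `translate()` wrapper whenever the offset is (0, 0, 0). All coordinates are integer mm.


translate([176, 245, 0]) cube([47, 28, 658]);
translate([923, 245, 0]) cube([47, 28, 658]);
translate([223, 245, 0]) cube([700, 28, 47]);
translate([223, 245, 611]) cube([700, 28, 47]);


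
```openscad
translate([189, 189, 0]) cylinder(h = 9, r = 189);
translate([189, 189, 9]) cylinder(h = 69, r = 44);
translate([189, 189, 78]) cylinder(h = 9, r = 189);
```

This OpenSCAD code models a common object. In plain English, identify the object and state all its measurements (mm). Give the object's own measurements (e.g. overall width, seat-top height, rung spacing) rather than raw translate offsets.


A spool: two coaxial disc flanges of radius 189 mm and thickness 9 mm, joined by a core cylinder of radius 44 mm and height 69 mm. The lower flange rests on z = 0 and the three cylinders share a vertical axis.


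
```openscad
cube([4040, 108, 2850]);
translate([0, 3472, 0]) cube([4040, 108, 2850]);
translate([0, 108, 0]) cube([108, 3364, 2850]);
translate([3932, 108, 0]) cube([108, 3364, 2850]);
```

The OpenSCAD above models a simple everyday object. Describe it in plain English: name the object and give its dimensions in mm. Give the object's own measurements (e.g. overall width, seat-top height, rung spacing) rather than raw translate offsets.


The wall frame of a small rectangular building: four walls, each 2850 mm tall and 108 mm thick, enclosing a footprint 4040 mm (x) by 3580 mm (y) outside-to-outside, with no floor or roof. The front and back walls (the −y and +y sides) span the full width; the two side walls fit between them.


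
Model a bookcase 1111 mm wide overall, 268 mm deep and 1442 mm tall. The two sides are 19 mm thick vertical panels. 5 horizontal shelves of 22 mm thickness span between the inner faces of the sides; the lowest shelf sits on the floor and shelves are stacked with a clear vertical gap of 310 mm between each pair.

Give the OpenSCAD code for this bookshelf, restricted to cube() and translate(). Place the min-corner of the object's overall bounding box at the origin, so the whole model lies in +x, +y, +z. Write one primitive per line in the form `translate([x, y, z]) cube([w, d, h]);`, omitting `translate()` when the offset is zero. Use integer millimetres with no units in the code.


cube([19, 268, 1442]);
translate([1092, 0, 0]) cube([19, 268, 1442]);
translate([19, 0, 0]) cube([1073, 268, 22]);
translate([19, 0, 332]) cube([1073, 268, 22]);
translate([19, 0, 664]) cube([1073, 268, 22]);
translate([19, 0, 996]) cube([1073, 268, 22]);
translate([19, 0, 1328]) cube([1073, 268, 22]);


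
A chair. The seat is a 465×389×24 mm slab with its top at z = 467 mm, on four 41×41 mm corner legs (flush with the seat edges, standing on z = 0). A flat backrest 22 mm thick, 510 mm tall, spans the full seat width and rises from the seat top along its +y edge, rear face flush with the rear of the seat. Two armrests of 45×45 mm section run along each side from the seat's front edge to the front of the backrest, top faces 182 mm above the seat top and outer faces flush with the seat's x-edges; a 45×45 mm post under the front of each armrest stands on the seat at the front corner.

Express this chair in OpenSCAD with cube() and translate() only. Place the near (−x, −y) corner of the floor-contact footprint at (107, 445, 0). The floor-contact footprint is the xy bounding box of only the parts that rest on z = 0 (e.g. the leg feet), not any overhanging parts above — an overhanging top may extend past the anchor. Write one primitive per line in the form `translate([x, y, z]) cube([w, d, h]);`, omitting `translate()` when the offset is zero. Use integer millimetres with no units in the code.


translate([107, 445, 443]) cube([465, 389, 24]);
translate([107, 445, 0]) cube([41, 41, 443]);
translate([531, 445, 0]) cube([41, 41, 443]);
translate([107, 793, 0]) cube([41, 41, 443]);
translate([531, 793, 0]) cube([41, 41, 443]);
translate([107, 812, 467]) cube([465, 22, 510]);
translate([107, 445, 604]) cube([45, 367, 45]);
translate([527, 445, 604]) cube([45, 367, 45]);
translate([107, 445, 467]) cube([45, 45, 137]);
translate([527, 445, 467]) cube([45, 45, 137]);


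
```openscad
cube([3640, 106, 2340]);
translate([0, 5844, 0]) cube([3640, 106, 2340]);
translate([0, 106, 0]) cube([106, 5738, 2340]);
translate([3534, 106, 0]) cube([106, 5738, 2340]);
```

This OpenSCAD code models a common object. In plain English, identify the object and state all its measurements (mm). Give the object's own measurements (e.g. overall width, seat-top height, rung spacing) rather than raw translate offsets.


The wall frame of a small rectangular building: four walls, each 2340 mm tall and 106 mm thick, enclosing a footprint 3640 mm (x) by 5950 mm (y) outside-to-outside, with no floor or roof. The front and back walls (the −y and +y sides) span the full width; the two side walls fit between them.


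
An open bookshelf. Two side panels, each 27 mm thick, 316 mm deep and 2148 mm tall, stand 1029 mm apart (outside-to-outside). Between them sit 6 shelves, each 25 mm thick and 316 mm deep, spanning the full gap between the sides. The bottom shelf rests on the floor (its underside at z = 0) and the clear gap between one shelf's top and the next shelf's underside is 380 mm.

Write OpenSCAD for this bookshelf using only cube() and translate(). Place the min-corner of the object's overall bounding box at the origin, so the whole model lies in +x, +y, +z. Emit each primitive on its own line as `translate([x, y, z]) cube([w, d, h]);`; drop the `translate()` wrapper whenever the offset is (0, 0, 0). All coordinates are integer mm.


cube([27, 316, 2148]);
translate([1002, 0, 0]) cube([27, 316, 2148]);
translate([27, 0, 0]) cube([975, 316, 25]);
translate([27, 0, 405]) cube([975, 316, 25]);
translate([27, 0, 810]) cube([975, 316, 25]);
translate([27, 0, 1215]) cube([975, 316, 25]);
translate([27, 0, 1620]) cube([975, 316, 25]);
translate([27, 0, 2025]) cube([975, 316, 25]);


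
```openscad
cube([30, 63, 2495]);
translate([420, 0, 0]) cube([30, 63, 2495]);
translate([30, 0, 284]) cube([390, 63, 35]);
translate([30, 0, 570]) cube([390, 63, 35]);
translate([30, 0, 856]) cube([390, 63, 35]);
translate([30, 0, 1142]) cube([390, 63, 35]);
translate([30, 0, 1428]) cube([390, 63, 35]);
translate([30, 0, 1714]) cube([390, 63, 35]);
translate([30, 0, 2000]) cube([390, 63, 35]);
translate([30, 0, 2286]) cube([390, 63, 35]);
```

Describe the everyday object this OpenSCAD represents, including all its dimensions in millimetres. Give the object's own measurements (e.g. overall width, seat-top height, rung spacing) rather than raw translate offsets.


A straight ladder. Two 30×63 mm vertical rails, 2495 mm tall, stand 450 mm apart (outside-to-outside) with their front faces coplanar on the −y side. 8 rungs, each 63 mm deep and 35 mm tall, span between the inner faces of the rails, front faces flush with the rails. The lowest rung's underside is at z = 284 mm and rungs are spaced 286 mm apart (underside to underside).


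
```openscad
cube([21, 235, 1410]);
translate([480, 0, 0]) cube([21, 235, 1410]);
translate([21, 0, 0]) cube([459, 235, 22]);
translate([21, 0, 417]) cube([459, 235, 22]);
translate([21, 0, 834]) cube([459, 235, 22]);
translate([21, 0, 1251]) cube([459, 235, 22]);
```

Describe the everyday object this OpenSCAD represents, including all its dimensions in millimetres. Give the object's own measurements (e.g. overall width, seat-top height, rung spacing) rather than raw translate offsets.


An open bookshelf. Two side panels, each 21 mm thick, 235 mm deep and 1410 mm tall, stand 501 mm apart (outside-to-outside). Between them sit 4 shelves, each 22 mm thick and 235 mm deep, spanning the full gap between the sides. The bottom shelf rests on the floor (its underside at z = 0) and the clear gap between one shelf's top and the next shelf's underside is 395 mm.


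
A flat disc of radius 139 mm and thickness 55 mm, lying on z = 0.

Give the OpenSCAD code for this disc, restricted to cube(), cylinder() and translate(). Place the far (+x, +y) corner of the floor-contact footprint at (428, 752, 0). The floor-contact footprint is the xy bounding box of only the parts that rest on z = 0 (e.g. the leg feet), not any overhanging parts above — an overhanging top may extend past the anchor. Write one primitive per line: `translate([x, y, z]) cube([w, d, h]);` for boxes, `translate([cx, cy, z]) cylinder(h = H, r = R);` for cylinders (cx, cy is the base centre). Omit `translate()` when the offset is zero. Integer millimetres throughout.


translate([289, 613, 0]) cylinder(h = 55, r = 139);
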